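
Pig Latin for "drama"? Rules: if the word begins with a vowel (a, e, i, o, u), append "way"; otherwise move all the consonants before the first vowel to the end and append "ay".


Word: "drama"
Starts with consonant(s) → move to end, add 'ay'
Consonant cluster: "dr"
Pig Latin = "amadray"


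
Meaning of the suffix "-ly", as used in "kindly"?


Suffix: -ly
Example: kindly (kind + -ly)
Meaning = in a manner


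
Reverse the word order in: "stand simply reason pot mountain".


Original: "stand simply reason pot mountain"
Words (1..n): stand | simply | reason | pot | mountain
Reversed (n..1): mountain | pot | reason | simply | stand
Result = "mountain pot reason simply stand"


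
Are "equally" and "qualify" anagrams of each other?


Word 1: "equally" → sorted: aellquy
Word 2: "qualify" → sorted: afilquy
Same letters? aellquy != afilquy
Anagram = No


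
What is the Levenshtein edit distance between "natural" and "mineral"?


Word 1: "natural" (length 7)
Word 2: "mineral" (length 7)
One optimal edit sequence (insert/delete/substitute each cost 1):
  1. substitute 'n' -> 'm'  (+1)
  2. substitute 'a' -> 'i'  (+1)
  3. substitute 't' -> 'n'  (+1)
  4. substitute 'u' -> 'e'  (+1)
  5. keep 'r'
  6. keep 'a'
  7. keep 'l'
Total edit operations: 4
Edit distance = 4


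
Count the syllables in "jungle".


Word: "jungle"
Syllable breakdown: jun · gle
Counting: 2 parts
= 2 syllables


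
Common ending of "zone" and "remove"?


Word 1: "zone"
Word 2: "remove"
Comparing from end:
  Pos -1: 'e' == 'e'
  Pos -2: 'n' != 'v' (stop)
LCS = "e" (length 1)


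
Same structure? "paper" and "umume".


Pattern of "paper": [0, 1, 0, 2, 3]
Pattern of "umume": [0, 1, 0, 1, 2]
Patterns do not match
Same pattern = No


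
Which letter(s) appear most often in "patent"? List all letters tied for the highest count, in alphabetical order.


Word: "patent"
Letter counts:
  'a': 1
  'e': 1
  'n': 1
  'p': 1
  't': 2
Maximum count = 2
Most frequent = 't' (2 times each)


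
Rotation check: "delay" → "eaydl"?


Word: "delay", Candidate: "eaydl"
Method: check if candidate is substring of word+word
"delaydelay" contains "eaydl"? No
Is rotation = No


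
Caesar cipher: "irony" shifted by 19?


Word: "irony"
Shift: 19
Each letter → (letter + shift) mod 26:
  'i' (8) + 19 = 1 → 'b'
  'r' (17) + 19 = 10 → 'k'
  'o' (14) + 19 = 7 → 'h'
  'n' (13) + 19 = 6 → 'g'
  'y' (24) + 19 = 17 → 'r'
Result = "bkhgr"


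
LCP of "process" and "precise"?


Word 1: "process"
Word 2: "precise"
Comparing from start:
  Pos 0: 'p' == 'p'
  Pos 1: 'r' == 'r'
  Pos 2: 'o' != 'e' (stop)
LCP = "pr" (length 2)


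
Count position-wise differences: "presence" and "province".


Comparing character by character (same length = 8):
  Pos 0: 'p' vs 'p' =
  Pos 1: 'r' vs 'r' =
  Pos 2: 'e' vs 'o' !=
  Pos 3: 's' vs 'v' !=
  Pos 4: 'e' vs 'i' !=
  Pos 5: 'n' vs 'n' =
  Pos 6: 'c' vs 'c' =
  Pos 7: 'e' vs 'e' =
Hamming distance = 3


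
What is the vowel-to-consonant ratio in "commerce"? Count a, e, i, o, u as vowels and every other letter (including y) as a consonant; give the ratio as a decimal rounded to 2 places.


Word: "commerce"
Vowels (a,e,i,o,u): 3
Consonants: 5
Ratio = 3/5
= 0.60


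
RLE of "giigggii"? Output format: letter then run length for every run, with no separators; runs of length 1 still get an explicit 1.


String: "giigggii"
Scanning for consecutive runs:
  'g' x 1
  'i' x 2
  'g' x 3
  'i' x 2
RLE = "g1i2g3i2"


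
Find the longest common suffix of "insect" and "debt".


Word 1: "insect"
Word 2: "debt"
Comparing from end:
  Pos -1: 't' == 't'
  Pos -2: 'c' != 'b' (stop)
LCS = "t" (length 1)


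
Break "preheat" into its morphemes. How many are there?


Word: "preheat"
Morphemes: pre- | heat
Each morpheme carries meaning
= 2 morphemes


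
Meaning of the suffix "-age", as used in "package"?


Suffix: -age
Example: package (pack + -age)
Meaning = result / collection


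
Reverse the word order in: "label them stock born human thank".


Original: "label them stock born human thank"
Words (1..n): label | them | stock | born | human | thank
Reversed (n..1): thank | human | born | stock | them | label
Result = "thank human born stock them label"


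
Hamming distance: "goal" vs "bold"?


Comparing character by character (same length = 4):
  Pos 0: 'g' vs 'b' !=
  Pos 1: 'o' vs 'o' =
  Pos 2: 'a' vs 'l' !=
  Pos 3: 'l' vs 'd' !=
Hamming distance = 3


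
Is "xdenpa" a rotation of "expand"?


Word: "expand", Candidate: "xdenpa"
Method: check if candidate is substring of word+word
"expandexpand" contains "xdenpa"? No
Is rotation = No


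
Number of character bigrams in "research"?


Word: "research" (length 8)
Number of 2-grams = length - 2 + 1 = 8 - 2 + 1
= 7


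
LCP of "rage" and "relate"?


Word 1: "rage"
Word 2: "relate"
Comparing from start:
  Pos 0: 'r' == 'r'
  Pos 1: 'a' != 'e' (stop)
LCP = "r" (length 1)


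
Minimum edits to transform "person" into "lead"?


Word 1: "person" (length 6)
Word 2: "lead" (length 4)
One optimal edit sequence (insert/delete/substitute each cost 1):
  1. substitute 'p' -> 'l'  (+1)
  2. keep 'e'
  3. delete 'r'  (+1)
  4. delete 's'  (+1)
  5. substitute 'o' -> 'a'  (+1)
  6. substitute 'n' -> 'd'  (+1)
Total edit operations: 5
Edit distance = 5


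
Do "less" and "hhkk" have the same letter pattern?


Pattern of "less": [0, 1, 2, 2]
Pattern of "hhkk": [0, 0, 1, 1]
Patterns do not match
Same pattern = No


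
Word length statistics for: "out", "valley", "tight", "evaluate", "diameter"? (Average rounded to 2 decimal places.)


Lengths: "out"=3, "valley"=6, "tight"=5, "evaluate"=8, "diameter"=8
Sum = 30, Count = 5
Average = 30/5 = 6.00
= avg=6.00, min=3, max=8


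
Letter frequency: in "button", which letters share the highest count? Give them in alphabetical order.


Word: "button"
Letter counts:
  'b': 1
  'n': 1
  'o': 1
  't': 2
  'u': 1
Maximum count = 2
Most frequent = 't' (2 times each)


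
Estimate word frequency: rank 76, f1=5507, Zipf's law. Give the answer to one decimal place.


Zipf's law: f(r) = f(1) / r
f(1) = 5507
f(76) = 5507 / 76
= 72.5 occurrences


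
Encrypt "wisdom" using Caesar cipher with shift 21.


Word: "wisdom"
Shift: 21
Each letter → (letter + shift) mod 26:
  'w' (22) + 21 = 17 → 'r'
  'i' (8) + 21 = 3 → 'd'
  's' (18) + 21 = 13 → 'n'
  'd' (3) + 21 = 24 → 'y'
  'o' (14) + 21 = 9 → 'j'
  'm' (12) + 21 = 7 → 'h'
Result = "rdnyjh"


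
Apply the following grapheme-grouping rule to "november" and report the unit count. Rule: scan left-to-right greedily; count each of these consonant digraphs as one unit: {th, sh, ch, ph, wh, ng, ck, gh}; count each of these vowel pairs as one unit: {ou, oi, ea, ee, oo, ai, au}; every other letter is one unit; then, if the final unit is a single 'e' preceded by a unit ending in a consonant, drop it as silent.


Word: "november" (8 letters)
Left-to-right scan:
  1. 'n' (letter)
  2. 'o' (letter)
  3. 'v' (letter)
  4. 'e' (letter)
  5. 'm' (letter)
  6. 'b' (letter)
  7. 'e' (letter)
  8. 'r' (letter)
Units from scan: 8
Sound units = 8 units


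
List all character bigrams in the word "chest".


Word: "chest" (length 5)
Number of bigrams = 5 - 2 + 1 = 4
  Position 0: "ch"
  Position 1: "he"
  Position 2: "es"
  Position 3: "st"
Bigrams = "ch", "he", "es", "st"


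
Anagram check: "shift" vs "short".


Word 1: "shift" → sorted: fhist
Word 2: "short" → sorted: horst
Same letters? fhist != horst
Anagram = No


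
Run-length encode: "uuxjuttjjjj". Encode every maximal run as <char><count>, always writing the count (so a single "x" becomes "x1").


String: "uuxjuttjjjj"
Scanning for consecutive runs:
  'u' x 2
  'x' x 1
  'j' x 1
  'u' x 1
  't' x 2
  'j' x 4
RLE = "u2x1j1u1t2j4"


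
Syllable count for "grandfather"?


Word: "grandfather"
Syllable breakdown: grand · fa · ther
Counting: 3 parts
= 3 syllables


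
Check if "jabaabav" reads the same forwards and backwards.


Word: "jabaabav"
Reversed: "vabaabaj"
Forward == Backward? jabaabav != vabaabaj
Palindrome = No


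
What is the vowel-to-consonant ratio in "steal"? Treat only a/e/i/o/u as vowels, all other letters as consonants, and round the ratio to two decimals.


Word: "steal"
Vowels (a,e,i,o,u): 2
Consonants: 3
Ratio = 2/3
= 0.67


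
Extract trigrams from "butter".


Word: "butter" (length 6)
Number of trigrams = 6 - 3 + 1 = 4
  Position 0: "but"
  Position 1: "utt"
  Position 2: "tte"
  Position 3: "ter"
Trigrams = "but", "utt", "tte", "ter"


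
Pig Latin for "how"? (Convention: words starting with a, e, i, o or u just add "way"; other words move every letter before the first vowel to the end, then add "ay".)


Word: "how"
Starts with consonant(s) → move to end, add 'ay'
Consonant cluster: "h"
Pig Latin = "owhay"


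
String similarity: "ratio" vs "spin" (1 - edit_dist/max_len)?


Word 1: "ratio" (length 5)
Word 2: "spin" (length 4)
One optimal edit sequence:
  1. delete 'r'  (+1)
  2. substitute 'a' -> 's'  (+1)
  3. substitute 't' -> 'p'  (+1)
  4. keep 'i'
  5. substitute 'o' -> 'n'  (+1)
Edit distance = 4
Max length = max(5, 4) = 5
Similarity = 1 - 4/5
= 0.2000


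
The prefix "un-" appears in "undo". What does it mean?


Prefix: un-
As in: undo -> un- + do
Meaning = not / reverse


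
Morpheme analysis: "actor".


Word: "actor"
Morphemes: act / -or
Each morpheme carries meaning
= 2 morphemes


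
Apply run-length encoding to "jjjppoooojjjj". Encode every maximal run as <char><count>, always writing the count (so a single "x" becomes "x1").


String: "jjjppoooojjjj"
Scanning for consecutive runs:
  'j' x 3
  'p' x 2
  'o' x 4
  'j' x 4
RLE = "j3p2o4j4"


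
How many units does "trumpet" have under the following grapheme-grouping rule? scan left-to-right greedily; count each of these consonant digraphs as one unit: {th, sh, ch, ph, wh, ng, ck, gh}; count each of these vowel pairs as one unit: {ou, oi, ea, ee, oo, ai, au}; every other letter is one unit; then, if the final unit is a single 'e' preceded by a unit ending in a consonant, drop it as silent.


Word: "trumpet" (7 letters)
Left-to-right scan:
  (1) 't' (letter)
  (2) 'r' (letter)
  (3) 'u' (letter)
  (4) 'm' (letter)
  (5) 'p' (letter)
  (6) 'e' (letter)
  (7) 't' (letter)
Units from scan: 7
Sound units = 7 units


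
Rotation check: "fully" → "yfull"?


Word: "fully", Candidate: "yfull"
Method: check if candidate is substring of word+word
"fullyfully" contains "yfull"? Yes
Is rotation = Yes


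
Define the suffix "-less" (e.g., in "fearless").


Suffix: -less
Example: fearless = fear + -less
Meaning = without


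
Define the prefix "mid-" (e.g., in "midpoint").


Prefix: mid-
Example: midpoint (mid- + point)
Meaning = middle


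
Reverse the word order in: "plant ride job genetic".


Original: "plant ride job genetic"
Words (1..n): plant | ride | job | genetic
Reversed (n..1): genetic | job | ride | plant
Result = "genetic job ride plant"


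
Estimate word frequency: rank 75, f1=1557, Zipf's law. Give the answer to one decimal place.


Zipf's law: f(r) = f(1) / r
f(1) = 1557
f(75) = 1557 / 75
= 20.8 occurrences


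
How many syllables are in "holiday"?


Word: "holiday"
Syllable breakdown: hol | i | day
Counting: 3 parts
= 3 syllables


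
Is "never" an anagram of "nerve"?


Word 1: "nerve" → sorted: eenrv
Word 2: "never" → sorted: eenrv
Same letters? eenrv == eenrv
Anagram = Yes


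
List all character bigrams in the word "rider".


Word: "rider" (length 5)
Number of bigrams = 5 - 2 + 1 = 4
  Position 0: "ri"
  Position 1: "id"
  Position 2: "de"
  Position 3: "er"
Bigrams = "ri", "id", "de", "er"


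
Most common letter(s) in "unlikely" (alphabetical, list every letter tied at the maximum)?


Word: "unlikely"
Letter counts:
  'e': 1
  'i': 1
  'k': 1
  'l': 2
  'n': 1
  'u': 1
  'y': 1
Maximum count = 2
Most frequent = 'l' (2 times each)


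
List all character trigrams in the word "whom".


Word: "whom" (length 4)
Number of trigrams = 4 - 3 + 1 = 2
  Position 0: "who"
  Position 1: "hom"
Trigrams = "who", "hom"


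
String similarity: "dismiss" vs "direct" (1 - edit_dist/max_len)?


Word 1: "dismiss" (length 7)
Word 2: "direct" (length 6)
One optimal edit sequence:
  1. keep 'd'
  2. keep 'i'
  3. delete 's'  (+1)
  4. substitute 'm' -> 'r'  (+1)
  5. substitute 'i' -> 'e'  (+1)
  6. substitute 's' -> 'c'  (+1)
  7. substitute 's' -> 't'  (+1)
Edit distance = 5
Max length = max(7, 6) = 7
Similarity = 1 - 5/7
= 0.2857


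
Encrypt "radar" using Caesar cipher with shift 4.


Word: "radar"
Shift: 4
Each letter → (letter + shift) mod 26:
  'r' (17) + 4 = 21 → 'v'
  'a' (0) + 4 = 4 → 'e'
  'd' (3) + 4 = 7 → 'h'
  'a' (0) + 4 = 4 → 'e'
  'r' (17) + 4 = 21 → 'v'
Result = "vehev"


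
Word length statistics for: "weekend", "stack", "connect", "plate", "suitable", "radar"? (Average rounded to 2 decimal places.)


Lengths: "weekend"=7, "stack"=5, "connect"=7, "plate"=5, "suitable"=8, "radar"=5
Sum = 37, Count = 6
Average = 37/6 = 6.17
= avg=6.17, min=5, max=8


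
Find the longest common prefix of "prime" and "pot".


Word 1: "prime"
Word 2: "pot"
Comparing from start:
  Pos 0: 'p' == 'p'
  Pos 1: 'r' != 'o' (stop)
LCP = "p" (length 1)


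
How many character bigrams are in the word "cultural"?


Word: "cultural" (length 8)
Number of 2-grams = length - 2 + 1 = 8 - 2 + 1
= 7


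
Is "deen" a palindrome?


Word: "deen"
Reversed: "need"
Forward == Backward? deen != need
Palindrome = No


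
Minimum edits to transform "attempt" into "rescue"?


Word 1: "attempt" (length 7)
Word 2: "rescue" (length 6)
One optimal edit sequence (insert/delete/substitute each cost 1):
  1. delete 'a'  (+1)
  2. substitute 't' -> 'r'  (+1)
  3. substitute 't' -> 'e'  (+1)
  4. substitute 'e' -> 's'  (+1)
  5. substitute 'm' -> 'c'  (+1)
  6. substitute 'p' -> 'u'  (+1)
  7. substitute 't' -> 'e'  (+1)
Total edit operations: 7
Edit distance = 7


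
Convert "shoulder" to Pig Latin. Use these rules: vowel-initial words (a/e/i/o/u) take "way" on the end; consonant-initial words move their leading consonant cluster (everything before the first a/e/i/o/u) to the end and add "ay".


Word: "shoulder"
Starts with consonant(s) → move to end, add 'ay'
Consonant cluster: "sh"
Pig Latin = "ouldershay"


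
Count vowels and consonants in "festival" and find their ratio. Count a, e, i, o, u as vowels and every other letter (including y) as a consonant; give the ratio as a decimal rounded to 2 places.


Word: "festival"
Vowels (a,e,i,o,u): 3
Consonants: 5
Ratio = 3/5
= 0.60


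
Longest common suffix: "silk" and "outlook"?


Word 1: "silk"
Word 2: "outlook"
Comparing from end:
  Pos -1: 'k' == 'k'
  Pos -2: 'l' != 'o' (stop)
LCS = "k" (length 1)


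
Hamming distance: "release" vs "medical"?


Comparing character by character (same length = 7):
  Pos 0: 'r' vs 'm' !=
  Pos 1: 'e' vs 'e' =
  Pos 2: 'l' vs 'd' !=
  Pos 3: 'e' vs 'i' !=
  Pos 4: 'a' vs 'c' !=
  Pos 5: 's' vs 'a' !=
  Pos 6: 'e' vs 'l' !=
Hamming distance = 6


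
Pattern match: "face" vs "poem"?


Pattern of "face": [0, 1, 2, 3]
Pattern of "poem": [0, 1, 2, 3]
Patterns match
Same pattern = Yes


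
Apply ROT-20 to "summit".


Word: "summit"
Shift: 20
Each letter → (letter + shift) mod 26:
  's' (18) + 20 = 12 → 'm'
  'u' (20) + 20 = 14 → 'o'
  'm' (12) + 20 = 6 → 'g'
  'm' (12) + 20 = 6 → 'g'
  'i' (8) + 20 = 2 → 'c'
  't' (19) + 20 = 13 → 'n'
Result = "moggcn"


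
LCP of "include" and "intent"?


Word 1: "include"
Word 2: "intent"
Comparing from start:
  Pos 0: 'i' == 'i'
  Pos 1: 'n' == 'n'
  Pos 2: 'c' != 't' (stop)
LCP = "in" (length 2)


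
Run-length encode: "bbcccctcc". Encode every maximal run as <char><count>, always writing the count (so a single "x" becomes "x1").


String: "bbcccctcc"
Scanning for consecutive runs:
  'b' x 2
  'c' x 4
  't' x 1
  'c' x 2
RLE = "b2c4t1c2"


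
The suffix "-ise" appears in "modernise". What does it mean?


Suffix: -ise
Example: modernise = modern + -ise
Meaning = to make


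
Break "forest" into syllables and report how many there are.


Word: "forest"
Syllable breakdown: for · est
Counting: 2 parts
= 2 syllables


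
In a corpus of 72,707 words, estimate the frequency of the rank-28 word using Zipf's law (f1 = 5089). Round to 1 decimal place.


Zipf's law: f(r) = f(1) / r
f(1) = 5089
f(28) = 5089 / 28
= 181.8 occurrences


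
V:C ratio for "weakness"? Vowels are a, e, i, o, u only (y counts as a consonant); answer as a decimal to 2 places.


Word: "weakness"
Vowels (a,e,i,o,u): 3
Consonants: 5
Ratio = 3/5
= 0.60


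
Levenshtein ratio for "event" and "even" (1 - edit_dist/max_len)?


Word 1: "event" (length 5)
Word 2: "even" (length 4)
One optimal edit sequence:
  1. keep 'e'
  2. keep 'v'
  3. keep 'e'
  4. keep 'n'
  5. delete 't'  (+1)
Edit distance = 1
Max length = max(5, 4) = 5
Similarity = 1 - 1/5
= 0.8000


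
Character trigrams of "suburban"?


Word: "suburban" (length 8)
Number of trigrams = 8 - 3 + 1 = 6
  Position 0: "sub"
  Position 1: "ubu"
  Position 2: "bur"
  Position 3: "urb"
  Position 4: "rba"
  Position 5: "ban"
Trigrams = "sub", "ubu", "bur", "urb", "rba", "ban"


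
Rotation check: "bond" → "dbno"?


Word: "bond", Candidate: "dbno"
Method: check if candidate is substring of word+word
"bondbond" contains "dbno"? No
Is rotation = No


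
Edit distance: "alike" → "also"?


Word 1: "alike" (length 5)
Word 2: "also" (length 4)
One optimal edit sequence (insert/delete/substitute each cost 1):
  1. keep 'a'
  2. keep 'l'
  3. delete 'i'  (+1)
  4. substitute 'k' -> 's'  (+1)
  5. substitute 'e' -> 'o'  (+1)
Total edit operations: 3
Edit distance = 3


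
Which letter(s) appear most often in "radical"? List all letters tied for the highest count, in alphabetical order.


Word: "radical"
Letter counts:
  'a': 2
  'c': 1
  'd': 1
  'i': 1
  'l': 1
  'r': 1
Maximum count = 2
Most frequent = 'a' (2 times each)


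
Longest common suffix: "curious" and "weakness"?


Word 1: "curious"
Word 2: "weakness"
Comparing from end:
  Pos -1: 's' == 's'
  Pos -2: 'u' != 's' (stop)
LCS = "s" (length 1)


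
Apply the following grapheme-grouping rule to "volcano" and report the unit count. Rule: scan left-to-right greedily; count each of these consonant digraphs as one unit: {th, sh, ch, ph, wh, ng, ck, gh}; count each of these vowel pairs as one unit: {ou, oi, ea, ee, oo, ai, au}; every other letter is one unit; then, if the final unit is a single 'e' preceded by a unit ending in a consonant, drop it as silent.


Word: "volcano" (7 letters)
Left-to-right scan:
  1. 'v' (letter)
  2. 'o' (letter)
  3. 'l' (letter)
  4. 'c' (letter)
  5. 'a' (letter)
  6. 'n' (letter)
  7. 'o' (letter)
Units from scan: 7
Sound units = 7 units


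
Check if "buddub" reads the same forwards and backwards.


Word: "buddub"
Reversed: "buddub"
Forward == Backward? buddub == buddub
Palindrome = Yes


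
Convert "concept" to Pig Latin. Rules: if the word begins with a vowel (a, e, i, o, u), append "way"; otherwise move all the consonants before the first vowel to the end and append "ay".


Word: "concept"
Starts with consonant(s) → move to end, add 'ay'
Consonant cluster: "c"
Pig Latin = "onceptcay"


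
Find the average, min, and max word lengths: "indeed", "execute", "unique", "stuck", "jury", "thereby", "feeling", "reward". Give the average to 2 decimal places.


Lengths: "indeed"=6, "execute"=7, "unique"=6, "stuck"=5, "jury"=4, "thereby"=7, "feeling"=7, "reward"=6
Sum = 48, Count = 8
Average = 48/8 = 6.00
= avg=6.00, min=4, max=7


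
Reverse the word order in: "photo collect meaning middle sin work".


Original: "photo collect meaning middle sin work"
Words (1..n): photo | collect | meaning | middle | sin | work
Reversed (n..1): work | sin | middle | meaning | collect | photo
Result = "work sin middle meaning collect photo"


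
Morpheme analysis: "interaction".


Word: "interaction"
Morphemes: inter- | act | -ion
Each morpheme carries meaning
= 3 morphemes


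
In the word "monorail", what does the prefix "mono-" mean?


Prefix: mono-
Example: monorail (mono- + rail)
Meaning = one


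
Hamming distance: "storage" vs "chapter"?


Comparing character by character (same length = 7):
  Pos 0: 's' vs 'c' !=
  Pos 1: 't' vs 'h' !=
  Pos 2: 'o' vs 'a' !=
  Pos 3: 'r' vs 'p' !=
  Pos 4: 'a' vs 't' !=
  Pos 5: 'g' vs 'e' !=
  Pos 6: 'e' vs 'r' !=
Hamming distance = 7


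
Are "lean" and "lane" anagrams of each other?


Word 1: "lean" → sorted: aeln
Word 2: "lane" → sorted: aeln
Same letters? aeln == aeln
Anagram = Yes


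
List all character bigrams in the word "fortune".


Word: "fortune" (length 7)
Number of bigrams = 7 - 2 + 1 = 6
  Position 0: "fo"
  Position 1: "or"
  Position 2: "rt"
  Position 3: "tu"
  Position 4: "un"
  Position 5: "ne"
Bigrams = "fo", "or", "rt", "tu", "un", "ne"


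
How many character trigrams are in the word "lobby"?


Word: "lobby" (length 5)
Number of 3-grams = length - 3 + 1 = 5 - 3 + 1
= 3


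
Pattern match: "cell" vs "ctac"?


Pattern of "cell": [0, 1, 2, 2]
Pattern of "ctac": [0, 1, 2, 0]
Patterns do not match
Same pattern = No


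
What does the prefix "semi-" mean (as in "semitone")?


Prefix: semi-
Example: semitone = semi- + tone
Meaning = half


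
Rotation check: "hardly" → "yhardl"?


Word: "hardly", Candidate: "yhardl"
Method: check if candidate is substring of word+word
"hardlyhardly" contains "yhardl"? Yes
Is rotation = Yes


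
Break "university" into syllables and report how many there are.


Word: "university"
Syllable breakdown: u · ni · ver · si · ty
Counting: 5 parts
= 5 syllables


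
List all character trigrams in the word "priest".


Word: "priest" (length 6)
Number of trigrams = 6 - 3 + 1 = 4
  Position 0: "pri"
  Position 1: "rie"
  Position 2: "ies"
  Position 3: "est"
Trigrams = "pri", "rie", "ies", "est"


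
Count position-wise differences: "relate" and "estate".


Comparing character by character (same length = 6):
  Pos 0: 'r' vs 'e' !=
  Pos 1: 'e' vs 's' !=
  Pos 2: 'l' vs 't' !=
  Pos 3: 'a' vs 'a' =
  Pos 4: 't' vs 't' =
  Pos 5: 'e' vs 'e' =
Hamming distance = 3


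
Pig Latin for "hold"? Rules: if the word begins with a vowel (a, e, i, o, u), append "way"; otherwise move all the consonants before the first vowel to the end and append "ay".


Word: "hold"
Starts with consonant(s) → move to end, add 'ay'
Consonant cluster: "h"
Pig Latin = "oldhay"


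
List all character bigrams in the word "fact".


Word: "fact" (length 4)
Number of bigrams = 4 - 2 + 1 = 3
  Position 0: "fa"
  Position 1: "ac"
  Position 2: "ct"
Bigrams = "fa", "ac", "ct"


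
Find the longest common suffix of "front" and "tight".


Word 1: "front"
Word 2: "tight"
Comparing from end:
  Pos -1: 't' == 't'
  Pos -2: 'n' != 'h' (stop)
LCS = "t" (length 1)


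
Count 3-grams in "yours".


Word: "yours" (length 5)
Number of 3-grams = length - 3 + 1 = 5 - 3 + 1
= 3


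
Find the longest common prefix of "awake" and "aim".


Word 1: "awake"
Word 2: "aim"
Comparing from start:
  Pos 0: 'a' == 'a'
  Pos 1: 'w' != 'i' (stop)
LCP = "a" (length 1)


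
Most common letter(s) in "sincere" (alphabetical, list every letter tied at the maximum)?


Word: "sincere"
Letter counts:
  'c': 1
  'e': 2
  'i': 1
  'n': 1
  'r': 1
  's': 1
Maximum count = 2
Most frequent = 'e' (2 times each)


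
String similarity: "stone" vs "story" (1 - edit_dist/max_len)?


Word 1: "stone" (length 5)
Word 2: "story" (length 5)
One optimal edit sequence:
  1. keep 's'
  2. keep 't'
  3. keep 'o'
  4. substitute 'n' -> 'r'  (+1)
  5. substitute 'e' -> 'y'  (+1)
Edit distance = 2
Max length = max(5, 5) = 5
Similarity = 1 - 2/5
= 0.6000


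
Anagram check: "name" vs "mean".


Word 1: "name" → sorted: aemn
Word 2: "mean" → sorted: aemn
Same letters? aemn == aemn
Anagram = Yes


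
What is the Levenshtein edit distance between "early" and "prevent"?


Word 1: "early" (length 5)
Word 2: "prevent" (length 7)
One optimal edit sequence (insert/delete/substitute each cost 1):
  1. insert 'p'  (+1)
  2. insert 'r'  (+1)
  3. keep 'e'
  4. substitute 'a' -> 'v'  (+1)
  5. substitute 'r' -> 'e'  (+1)
  6. substitute 'l' -> 'n'  (+1)
  7. substitute 'y' -> 't'  (+1)
Total edit operations: 6
Edit distance = 6


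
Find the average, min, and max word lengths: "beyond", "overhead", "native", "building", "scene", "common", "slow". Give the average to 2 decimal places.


Lengths: "beyond"=6, "overhead"=8, "native"=6, "building"=8, "scene"=5, "common"=6, "slow"=4
Sum = 43, Count = 7
Average = 43/7 = 6.14
= avg=6.14, min=4, max=8


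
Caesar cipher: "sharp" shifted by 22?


Word: "sharp"
Shift: 22
Each letter → (letter + shift) mod 26:
  's' (18) + 22 = 14 → 'o'
  'h' (7) + 22 = 3 → 'd'
  'a' (0) + 22 = 22 → 'w'
  'r' (17) + 22 = 13 → 'n'
  'p' (15) + 22 = 11 → 'l'
Result = "odwnl"


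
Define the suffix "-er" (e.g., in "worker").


Suffix: -er
As in: worker -> work + -er
Meaning = one who / more


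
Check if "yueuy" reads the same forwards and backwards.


Word: "yueuy"
Reversed: "yueuy"
Forward == Backward? yueuy == yueuy
Palindrome = Yes


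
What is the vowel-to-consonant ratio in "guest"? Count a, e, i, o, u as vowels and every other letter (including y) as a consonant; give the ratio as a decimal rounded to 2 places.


Word: "guest"
Vowels (a,e,i,o,u): 2
Consonants: 3
Ratio = 2/3
= 0.67


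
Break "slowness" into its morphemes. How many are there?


Word: "slowness"
Morphemes: slow | -ness
Each morpheme carries meaning
= 2 morphemes


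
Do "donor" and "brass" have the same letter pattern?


Pattern of "donor": [0, 1, 2, 1, 3]
Pattern of "brass": [0, 1, 2, 3, 3]
Patterns do not match
Same pattern = No


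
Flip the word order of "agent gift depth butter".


Original: "agent gift depth butter"
Words (1..n): agent | gift | depth | butter
Reversed (n..1): butter | depth | gift | agent
Result = "butter depth gift agent"


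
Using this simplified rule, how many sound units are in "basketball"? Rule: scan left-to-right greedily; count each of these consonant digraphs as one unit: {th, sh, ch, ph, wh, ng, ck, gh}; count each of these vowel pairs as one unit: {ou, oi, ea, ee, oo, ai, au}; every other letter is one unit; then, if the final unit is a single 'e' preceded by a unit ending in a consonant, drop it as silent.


Word: "basketball" (10 letters)
Left-to-right scan:
  (1) 'b' (letter)
  (2) 'a' (letter)
  (3) 's' (letter)
  (4) 'k' (letter)
  (5) 'e' (letter)
  (6) 't' (letter)
  (7) 'b' (letter)
  (8) 'a' (letter)
  (9) 'l' (letter)
  (10) 'l' (letter)
Units from scan: 10
Sound units = 10 units


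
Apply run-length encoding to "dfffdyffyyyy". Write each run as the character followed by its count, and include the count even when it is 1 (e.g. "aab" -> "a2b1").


String: "dfffdyffyyyy"
Scanning for consecutive runs:
  'd' x 1
  'f' x 3
  'd' x 1
  'y' x 1
  'f' x 2
  'y' x 4
RLE = "d1f3d1y1f2y4"


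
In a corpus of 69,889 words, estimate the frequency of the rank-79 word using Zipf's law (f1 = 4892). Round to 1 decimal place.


Zipf's law: f(r) = f(1) / r
f(1) = 4892
f(79) = 4892 / 79
= 61.9 occurrences


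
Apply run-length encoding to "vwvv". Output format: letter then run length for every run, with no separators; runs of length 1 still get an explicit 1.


String: "vwvv"
Scanning for consecutive runs:
  'v' x 1
  'w' x 1
  'v' x 2
RLE = "v1w1v2"


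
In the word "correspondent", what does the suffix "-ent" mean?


Suffix: -ent
Example: correspondent = correspond + -ent
Meaning = one who / that which


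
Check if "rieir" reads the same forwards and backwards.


Word: "rieir"
Reversed: "rieir"
Forward == Backward? rieir == rieir
Palindrome = Yes


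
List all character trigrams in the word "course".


Word: "course" (length 6)
Number of trigrams = 6 - 3 + 1 = 4
  Position 0: "cou"
  Position 1: "our"
  Position 2: "urs"
  Position 3: "rse"
Trigrams = "cou", "our", "urs", "rse"


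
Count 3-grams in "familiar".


Word: "familiar" (length 8)
Number of 3-grams = length - 3 + 1 = 8 - 3 + 1
= 6


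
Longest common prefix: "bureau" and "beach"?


Word 1: "bureau"
Word 2: "beach"
Comparing from start:
  Pos 0: 'b' == 'b'
  Pos 1: 'u' != 'e' (stop)
LCP = "b" (length 1)


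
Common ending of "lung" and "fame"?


Word 1: "lung"
Word 2: "fame"
Comparing from end:
  Pos -1: 'g' != 'e' (stop)
LCS = "" (length 0)


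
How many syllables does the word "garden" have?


Word: "garden"
Syllable breakdown: gar-den
Counting: 2 parts
= 2 syllables


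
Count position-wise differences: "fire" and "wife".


Comparing character by character (same length = 4):
  Pos 0: 'f' vs 'w' !=
  Pos 1: 'i' vs 'i' =
  Pos 2: 'r' vs 'f' !=
  Pos 3: 'e' vs 'e' =
Hamming distance = 2


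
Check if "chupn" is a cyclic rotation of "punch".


Word: "punch", Candidate: "chupn"
Method: check if candidate is substring of word+word
"punchpunch" contains "chupn"? No
Is rotation = No


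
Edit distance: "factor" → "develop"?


Word 1: "factor" (length 6)
Word 2: "develop" (length 7)
One optimal edit sequence (insert/delete/substitute each cost 1):
  1. insert 'd'  (+1)
  2. substitute 'f' -> 'e'  (+1)
  3. substitute 'a' -> 'v'  (+1)
  4. substitute 'c' -> 'e'  (+1)
  5. substitute 't' -> 'l'  (+1)
  6. keep 'o'
  7. substitute 'r' -> 'p'  (+1)
Total edit operations: 6
Edit distance = 6


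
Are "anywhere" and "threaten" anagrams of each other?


Word 1: "anywhere" → sorted: aeehnrwy
Word 2: "threaten" → sorted: aeehnrtt
Same letters? aeehnrwy != aeehnrtt
Anagram = No


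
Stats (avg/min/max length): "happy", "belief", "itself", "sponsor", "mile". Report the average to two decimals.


Lengths: "happy"=5, "belief"=6, "itself"=6, "sponsor"=7, "mile"=4
Sum = 28, Count = 5
Average = 28/5 = 5.60
= avg=5.60, min=4, max=7


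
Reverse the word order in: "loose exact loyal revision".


Original: "loose exact loyal revision"
Words (1..n): loose | exact | loyal | revision
Reversed (n..1): revision | loyal | exact | loose
Result = "revision loyal exact loose"


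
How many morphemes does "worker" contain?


Word: "worker"
Morphemes: work / -er
Each morpheme carries meaning
= 2 morphemes


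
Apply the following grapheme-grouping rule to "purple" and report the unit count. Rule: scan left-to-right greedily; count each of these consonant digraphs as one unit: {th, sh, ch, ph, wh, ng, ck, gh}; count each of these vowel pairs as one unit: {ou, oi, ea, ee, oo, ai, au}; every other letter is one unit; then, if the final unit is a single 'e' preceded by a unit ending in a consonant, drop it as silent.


Word: "purple" (6 letters)
Left-to-right scan:
  1. 'p' (letter)
  2. 'u' (letter)
  3. 'r' (letter)
  4. 'p' (letter)
  5. 'l' (letter)
  6. 'e' (letter)
Units from scan: 6
Final unit is 'e' after a consonant -> drop as silent (-1)
Sound units = 5 units


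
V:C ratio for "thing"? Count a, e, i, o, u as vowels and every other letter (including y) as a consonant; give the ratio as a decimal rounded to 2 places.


Word: "thing"
Vowels (a,e,i,o,u): 1
Consonants: 4
Ratio = 1/4
= 0.25


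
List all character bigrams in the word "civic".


Word: "civic" (length 5)
Number of bigrams = 5 - 2 + 1 = 4
  Position 0: "ci"
  Position 1: "iv"
  Position 2: "vi"
  Position 3: "ic"
Bigrams = "ci", "iv", "vi", "ic"


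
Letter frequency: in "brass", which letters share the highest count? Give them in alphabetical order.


Word: "brass"
Letter counts:
  'a': 1
  'b': 1
  'r': 1
  's': 2
Maximum count = 2
Most frequent = 's' (2 times each)


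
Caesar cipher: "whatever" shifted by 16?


Word: "whatever"
Shift: 16
Each letter → (letter + shift) mod 26:
  'w' (22) + 16 = 12 → 'm'
  'h' (7) + 16 = 23 → 'x'
  'a' (0) + 16 = 16 → 'q'
  't' (19) + 16 = 9 → 'j'
  'e' (4) + 16 = 20 → 'u'
  'v' (21) + 16 = 11 → 'l'
  'e' (4) + 16 = 20 → 'u'
  'r' (17) + 16 = 7 → 'h'
Result = "mxqjuluh"


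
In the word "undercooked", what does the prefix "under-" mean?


Prefix: under-
Example: undercooked = under- + cooked
Meaning = insufficient


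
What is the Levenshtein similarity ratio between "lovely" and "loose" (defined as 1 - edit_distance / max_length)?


Word 1: "lovely" (length 6)
Word 2: "loose" (length 5)
One optimal edit sequence:
  1. keep 'l'
  2. keep 'o'
  3. delete 'v'  (+1)
  4. substitute 'e' -> 'o'  (+1)
  5. substitute 'l' -> 's'  (+1)
  6. substitute 'y' -> 'e'  (+1)
Edit distance = 4
Max length = max(6, 5) = 6
Similarity = 1 - 4/6
= 0.3333


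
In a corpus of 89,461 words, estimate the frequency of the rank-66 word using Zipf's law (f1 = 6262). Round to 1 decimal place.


Zipf's law: f(r) = f(1) / r
f(1) = 6262
f(66) = 6262 / 66
= 94.9 occurrences


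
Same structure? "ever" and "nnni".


Pattern of "ever": [0, 1, 0, 2]
Pattern of "nnni": [0, 0, 0, 1]
Patterns do not match
Same pattern = No


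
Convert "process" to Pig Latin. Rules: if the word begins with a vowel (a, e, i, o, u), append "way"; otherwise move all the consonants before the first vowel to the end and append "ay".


Word: "process"
Starts with consonant(s) → move to end, add 'ay'
Consonant cluster: "pr"
Pig Latin = "ocesspray"


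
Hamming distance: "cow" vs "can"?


Comparing character by character (same length = 3):
  Pos 0: 'c' vs 'c' =
  Pos 1: 'o' vs 'a' !=
  Pos 2: 'w' vs 'n' !=
Hamming distance = 2


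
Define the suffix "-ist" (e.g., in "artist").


Suffix: -ist
Example: artist (art + -ist)
Meaning = one who practices


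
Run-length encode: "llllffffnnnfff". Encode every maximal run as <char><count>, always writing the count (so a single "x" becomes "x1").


String: "llllffffnnnfff"
Scanning for consecutive runs:
  'l' x 4
  'f' x 4
  'n' x 3
  'f' x 3
RLE = "l4f4n3f3"


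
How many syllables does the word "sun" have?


Word: "sun"
Syllable breakdown: sun
Counting: 1 part
= 1 syllable


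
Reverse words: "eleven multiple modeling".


Original: "eleven multiple modeling"
Words (1..n): eleven | multiple | modeling
Reversed (n..1): modeling | multiple | eleven
Result = "modeling multiple eleven"


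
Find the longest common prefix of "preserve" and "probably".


Word 1: "preserve"
Word 2: "probably"
Comparing from start:
  Pos 0: 'p' == 'p'
  Pos 1: 'r' == 'r'
  Pos 2: 'e' != 'o' (stop)
LCP = "pr" (length 2)


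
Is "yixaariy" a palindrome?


Word: "yixaariy"
Reversed: "yiraaxiy"
Forward == Backward? yixaariy != yiraaxiy
Palindrome = No


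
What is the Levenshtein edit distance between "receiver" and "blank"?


Word 1: "receiver" (length 8)
Word 2: "blank" (length 5)
One optimal edit sequence (insert/delete/substitute each cost 1):
  1. delete 'r'  (+1)
  2. delete 'e'  (+1)
  3. delete 'c'  (+1)
  4. substitute 'e' -> 'b'  (+1)
  5. substitute 'i' -> 'l'  (+1)
  6. substitute 'v' -> 'a'  (+1)
  7. substitute 'e' -> 'n'  (+1)
  8. substitute 'r' -> 'k'  (+1)
Total edit operations: 8
Edit distance = 8


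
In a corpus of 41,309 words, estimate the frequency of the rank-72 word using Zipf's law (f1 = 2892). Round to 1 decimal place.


Zipf's law: f(r) = f(1) / r
f(1) = 2892
f(72) = 2892 / 72
= 40.2 occurrences


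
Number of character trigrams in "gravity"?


Word: "gravity" (length 7)
Number of 3-grams = length - 3 + 1 = 7 - 3 + 1
= 5


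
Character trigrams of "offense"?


Word: "offense" (length 7)
Number of trigrams = 7 - 3 + 1 = 5
  Position 0: "off"
  Position 1: "ffe"
  Position 2: "fen"
  Position 3: "ens"
  Position 4: "nse"
Trigrams = "off", "ffe", "fen", "ens", "nse"


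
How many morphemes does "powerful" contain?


Word: "powerful"
Morphemes: power + -ful
Each morpheme carries meaning
= 2 morphemes


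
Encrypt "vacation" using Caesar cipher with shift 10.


Word: "vacation"
Shift: 10
Each letter → (letter + shift) mod 26:
  'v' (21) + 10 = 5 → 'f'
  'a' (0) + 10 = 10 → 'k'
  'c' (2) + 10 = 12 → 'm'
  'a' (0) + 10 = 10 → 'k'
  't' (19) + 10 = 3 → 'd'
  'i' (8) + 10 = 18 → 's'
  'o' (14) + 10 = 24 → 'y'
  'n' (13) + 10 = 23 → 'x'
Result = "fkmkdsyx"


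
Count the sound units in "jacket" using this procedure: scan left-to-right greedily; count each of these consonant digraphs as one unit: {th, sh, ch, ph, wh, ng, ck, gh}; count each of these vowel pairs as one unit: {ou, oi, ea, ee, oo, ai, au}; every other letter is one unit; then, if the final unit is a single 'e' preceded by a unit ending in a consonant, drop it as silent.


Word: "jacket" (6 letters)
Left-to-right scan:
  (1) 'j' (letter)
  (2) 'a' (letter)
  (3) 'ck' (digraph)
  (4) 'e' (letter)
  (5) 't' (letter)
Units from scan: 5
Sound units = 5 units


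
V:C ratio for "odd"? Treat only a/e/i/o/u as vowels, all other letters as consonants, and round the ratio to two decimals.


Word: "odd"
Vowels (a,e,i,o,u): 1
Consonants: 2
Ratio = 1/2
= 0.50


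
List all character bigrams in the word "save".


Word: "save" (length 4)
Number of bigrams = 4 - 2 + 1 = 3
  Position 0: "sa"
  Position 1: "av"
  Position 2: "ve"
Bigrams = "sa", "av", "ve"


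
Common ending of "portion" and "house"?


Word 1: "portion"
Word 2: "house"
Comparing from end:
  Pos -1: 'n' != 'e' (stop)
LCS = "" (length 0)


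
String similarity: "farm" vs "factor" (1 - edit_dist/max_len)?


Word 1: "farm" (length 4)
Word 2: "factor" (length 6)
One optimal edit sequence:
  1. keep 'f'
  2. keep 'a'
  3. insert 'c'  (+1)
  4. insert 't'  (+1)
  5. substitute 'r' -> 'o'  (+1)
  6. substitute 'm' -> 'r'  (+1)
Edit distance = 4
Max length = max(4, 6) = 6
Similarity = 1 - 4/6
= 0.3333


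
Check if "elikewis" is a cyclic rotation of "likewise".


Word: "likewise", Candidate: "elikewis"
Method: check if candidate is substring of word+word
"likewiselikewise" contains "elikewis"? Yes
Is rotation = Yes


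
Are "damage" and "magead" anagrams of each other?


Word 1: "damage" → sorted: aadegm
Word 2: "magead" → sorted: aadegm
Same letters? aadegm == aadegm
Anagram = Yes


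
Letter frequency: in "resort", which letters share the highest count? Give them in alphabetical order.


Word: "resort"
Letter counts:
  'e': 1
  'o': 1
  'r': 2
  's': 1
  't': 1
Maximum count = 2
Most frequent = 'r' (2 times each)


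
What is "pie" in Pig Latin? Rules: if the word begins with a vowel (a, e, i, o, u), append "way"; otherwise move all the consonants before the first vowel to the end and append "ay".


Word: "pie"
Starts with consonant(s) → move to end, add 'ay'
Consonant cluster: "p"
Pig Latin = "iepay"


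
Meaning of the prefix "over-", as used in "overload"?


Prefix: over-
As in: overload -> over- + load
Meaning = excessive


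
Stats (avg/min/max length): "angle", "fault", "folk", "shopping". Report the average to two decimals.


Lengths: "angle"=5, "fault"=5, "folk"=4, "shopping"=8
Sum = 22, Count = 4
Average = 22/4 = 5.50
= avg=5.50, min=4, max=8


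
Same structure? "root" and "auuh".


Pattern of "root": [0, 1, 1, 2]
Pattern of "auuh": [0, 1, 1, 2]
Patterns match
Same pattern = Yes


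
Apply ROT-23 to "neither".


Word: "neither"
Shift: 23
Each letter → (letter + shift) mod 26:
  'n' (13) + 23 = 10 → 'k'
  'e' (4) + 23 = 1 → 'b'
  'i' (8) + 23 = 5 → 'f'
  't' (19) + 23 = 16 → 'q'
  'h' (7) + 23 = 4 → 'e'
  'e' (4) + 23 = 1 → 'b'
  'r' (17) + 23 = 14 → 'o'
Result = "kbfqebo"
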